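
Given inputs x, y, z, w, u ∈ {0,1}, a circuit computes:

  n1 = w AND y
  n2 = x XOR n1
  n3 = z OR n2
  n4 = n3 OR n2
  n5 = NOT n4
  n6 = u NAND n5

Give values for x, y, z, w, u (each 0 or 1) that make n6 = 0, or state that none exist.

n6 = u NAND n5 must be 0, so both u = 1 and n5 = 1.
n5 = NOT n4 must be 1, so n4 = 0.
n4 = n3 OR n2 must be 0, so both n3 = 0 and n2 = 0.
Check with x=0, y=0, z=0, w=0, u=1:
n1 = w AND y = 0 AND 0 = 0
n2 = x XOR n1 = 0 XOR 0 = 0
n3 = z OR n2 = 0 OR 0 = 0
n4 = n3 OR n2 = 0 OR 0 = 0
n5 = NOT n4 = NOT 0 = 1
n6 = u NAND n5 = 1 NAND 1 = 0
So n6 = 0 as required.

x=0, y=0, z=0, w=0, u=1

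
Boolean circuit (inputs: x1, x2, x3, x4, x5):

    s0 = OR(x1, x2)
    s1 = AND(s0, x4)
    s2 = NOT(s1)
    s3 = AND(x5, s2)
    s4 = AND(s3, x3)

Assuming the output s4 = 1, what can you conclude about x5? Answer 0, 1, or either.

1

s4 = AND(s3, x3) must be 1, so both s3 = 1 and x3 = 1.
s3 = AND(x5, s2) must be 1, so both x5 = 1 and s2 = 1.
Every assignment with s4 = 1 has x5 = 1; there are 5 such assignment(s).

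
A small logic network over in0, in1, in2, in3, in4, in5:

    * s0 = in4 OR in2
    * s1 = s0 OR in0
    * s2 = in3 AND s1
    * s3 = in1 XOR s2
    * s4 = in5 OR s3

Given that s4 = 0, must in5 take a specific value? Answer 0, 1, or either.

0

s4 = in5 OR s3 must be 0, so both in5 = 0 and s3 = 0.
s3 = in1 XOR s2 must be 0, so in1 and s2 are equal.
Every assignment with s4 = 0 has in5 = 0; there are 16 such assignment(s).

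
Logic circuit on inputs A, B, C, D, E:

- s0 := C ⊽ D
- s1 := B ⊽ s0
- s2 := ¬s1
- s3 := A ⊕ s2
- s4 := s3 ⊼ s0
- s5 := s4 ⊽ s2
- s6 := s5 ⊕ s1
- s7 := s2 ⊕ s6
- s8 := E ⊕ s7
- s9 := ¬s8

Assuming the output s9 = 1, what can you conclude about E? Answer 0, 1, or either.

s9 = ¬s8 must be 1, so s8 = 0.
s8 = E ⊕ s7 must be 0, so E and s7 are equal.
Every assignment with s9 = 1 has E = 1; there are 16 such assignment(s).

1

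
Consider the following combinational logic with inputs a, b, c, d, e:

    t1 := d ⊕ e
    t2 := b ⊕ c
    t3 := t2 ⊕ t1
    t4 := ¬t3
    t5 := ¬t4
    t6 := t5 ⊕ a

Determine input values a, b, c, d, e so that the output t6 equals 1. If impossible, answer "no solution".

t6 = t5 ⊕ a must be 1, so t5 and a differ.
Check with a=0 b=0 c=0 d=0 e=1:
t1 = d ⊕ e = 0 ⊕ 1 = 1
t2 = b ⊕ c = 0 ⊕ 0 = 0
t3 = t2 ⊕ t1 = 0 ⊕ 1 = 1
t4 = ¬t3 = ¬1 = 0
t5 = ¬t4 = ¬0 = 1
t6 = t5 ⊕ a = 1 ⊕ 0 = 1
So t6 = 1 as required.

a=0 b=0 c=0 d=0 e=1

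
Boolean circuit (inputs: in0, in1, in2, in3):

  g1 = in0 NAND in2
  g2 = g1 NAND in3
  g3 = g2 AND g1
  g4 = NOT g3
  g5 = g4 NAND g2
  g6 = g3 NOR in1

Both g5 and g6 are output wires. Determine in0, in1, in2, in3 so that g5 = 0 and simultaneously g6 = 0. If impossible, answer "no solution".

Check with in0=1, in1=1, in2=1, in3=0:
g1 = in0 NAND in2 = 1 NAND 1 = 0
g2 = g1 NAND in3 = 0 NAND 0 = 1
g3 = g2 AND g1 = 1 AND 0 = 0
g4 = NOT g3 = NOT 0 = 1
g5 = g4 NAND g2 = 1 NAND 1 = 0
g6 = g3 NOR in1 = 0 NOR 1 = 0
So g5 = 0 and g6 = 0.

in0=1, in1=1, in2=1, in3=0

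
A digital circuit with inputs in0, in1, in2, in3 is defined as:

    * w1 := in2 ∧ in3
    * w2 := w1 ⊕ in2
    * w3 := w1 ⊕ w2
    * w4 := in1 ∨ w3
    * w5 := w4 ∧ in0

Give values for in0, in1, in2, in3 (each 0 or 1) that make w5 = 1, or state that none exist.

Check with in0=1, in1=1, in2=0, in3=0:
w1 = in2 ∧ in3 = 0 ∧ 0 = 0
w2 = w1 ⊕ in2 = 0 ⊕ 0 = 0
w3 = w1 ⊕ w2 = 0 ⊕ 0 = 0
w4 = in1 ∨ w3 = 1 ∨ 0 = 1
w5 = w4 ∧ in0 = 1 ∧ 1 = 1
So w5 = 1 as required.

in0=1, in1=1, in2=0, in3=0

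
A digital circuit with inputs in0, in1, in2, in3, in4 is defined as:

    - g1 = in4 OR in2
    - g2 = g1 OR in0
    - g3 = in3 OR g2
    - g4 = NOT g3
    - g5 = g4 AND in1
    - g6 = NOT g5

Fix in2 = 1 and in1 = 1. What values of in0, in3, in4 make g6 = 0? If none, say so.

no solution exists

With in2 = 1 and in1 = 1 fixed, none of the 8 settings of in0, in3, in4 give g6 = 0.
For example, with in0=1, in3=0, in4=0:
g1 = in4 OR in2 = 0 OR 1 = 1
g2 = g1 OR in0 = 1 OR 1 = 1
g3 = in3 OR g2 = 0 OR 1 = 1
g4 = NOT g3 = NOT 1 = 0
g5 = g4 AND in1 = 0 AND 1 = 0
g6 = NOT g5 = NOT 0 = 1
giving g6 = 1 ≠ 0.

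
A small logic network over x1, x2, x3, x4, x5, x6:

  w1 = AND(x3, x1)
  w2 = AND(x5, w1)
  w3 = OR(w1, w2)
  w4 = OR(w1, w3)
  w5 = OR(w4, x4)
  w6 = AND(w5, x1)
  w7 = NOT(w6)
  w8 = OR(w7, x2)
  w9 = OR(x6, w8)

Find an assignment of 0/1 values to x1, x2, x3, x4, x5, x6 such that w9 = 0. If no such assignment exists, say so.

w9 = OR(x6, w8) must be 0, so both x6 = 0 and w8 = 0.
w8 = OR(w7, x2) must be 0, so both w7 = 0 and x2 = 0.
w7 = NOT(w6) must be 0, so w6 = 1.
Check with x1=1, x2=0, x3=0, x4=1, x5=1, x6=0:
w1 = AND(x3, x1) = AND(0, 1) = 0
w2 = AND(x5, w1) = AND(1, 0) = 0
w3 = OR(w1, w2) = OR(0, 0) = 0
w4 = OR(w1, w3) = OR(0, 0) = 0
w5 = OR(w4, x4) = OR(0, 1) = 1
w6 = AND(w5, x1) = AND(1, 1) = 1
w7 = NOT(w6) = NOT 1 = 0
w8 = OR(w7, x2) = OR(0, 0) = 0
w9 = OR(x6, w8) = OR(0, 0) = 0
So w9 = 0 as required.

x1=1, x2=0, x3=0, x4=1, x5=1, x6=0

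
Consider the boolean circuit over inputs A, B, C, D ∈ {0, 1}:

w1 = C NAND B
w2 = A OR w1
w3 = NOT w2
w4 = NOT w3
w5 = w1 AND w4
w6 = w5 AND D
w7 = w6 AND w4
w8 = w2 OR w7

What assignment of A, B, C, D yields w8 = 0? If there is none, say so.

Check with A=0, B=1, C=1, D=1:
w1 = C NAND B = 1 NAND 1 = 0
w2 = A OR w1 = 0 OR 0 = 0
w3 = NOT w2 = NOT 0 = 1
w4 = NOT w3 = NOT 1 = 0
w5 = w1 AND w4 = 0 AND 0 = 0
w6 = w5 AND D = 0 AND 1 = 0
w7 = w6 AND w4 = 0 AND 0 = 0
w8 = w2 OR w7 = 0 OR 0 = 0
So w8 = 0 as required.

A=0, B=1, C=1, D=1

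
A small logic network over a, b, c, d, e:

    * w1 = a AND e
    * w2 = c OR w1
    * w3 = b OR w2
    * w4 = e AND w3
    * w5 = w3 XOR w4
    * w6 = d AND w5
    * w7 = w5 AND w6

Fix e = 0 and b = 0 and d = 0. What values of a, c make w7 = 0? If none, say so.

w7 = w5 AND w6 must be 0, so at least one of w5, w6 is 0.
Check with e = 0 and b = 0 and d = 0 and a=0, c=1:
w1 = a AND e = 0 AND 0 = 0
w2 = c OR w1 = 1 OR 0 = 1
w3 = b OR w2 = 0 OR 1 = 1
w4 = e AND w3 = 0 AND 1 = 0
w5 = w3 XOR w4 = 1 XOR 0 = 1
w6 = d AND w5 = 0 AND 1 = 0
w7 = w5 AND w6 = 1 AND 0 = 0
So w7 = 0.

a=0, c=1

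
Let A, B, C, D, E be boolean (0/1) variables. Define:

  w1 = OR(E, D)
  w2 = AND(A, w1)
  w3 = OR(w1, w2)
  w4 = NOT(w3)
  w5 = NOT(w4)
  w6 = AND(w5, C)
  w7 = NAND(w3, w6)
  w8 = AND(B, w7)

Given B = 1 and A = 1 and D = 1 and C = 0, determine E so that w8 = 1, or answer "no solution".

E=1

w8 = AND(B, w7) must be 1, so both B = 1 and w7 = 1.
Check with B = 1 and A = 1 and D = 1 and C = 0 and E=1:
w1 = OR(E, D) = OR(1, 1) = 1
w2 = AND(A, w1) = AND(1, 1) = 1
w3 = OR(w1, w2) = OR(1, 1) = 1
w4 = NOT(w3) = NOT 1 = 0
w5 = NOT(w4) = NOT 0 = 1
w6 = AND(w5, C) = AND(1, 0) = 0
w7 = NAND(w3, w6) = NAND(1, 0) = 1
w8 = AND(B, w7) = AND(1, 1) = 1
So w8 = 1.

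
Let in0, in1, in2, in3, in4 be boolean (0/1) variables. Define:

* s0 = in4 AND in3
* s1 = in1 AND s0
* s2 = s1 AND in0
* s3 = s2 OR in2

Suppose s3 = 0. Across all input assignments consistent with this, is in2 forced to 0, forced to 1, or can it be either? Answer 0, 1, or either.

0

s3 = s2 OR in2 must be 0, so both s2 = 0 and in2 = 0.
s2 = s1 AND in0 must be 0, so at least one of s1, in0 is 0.
Every assignment with s3 = 0 has in2 = 0; there are 15 such assignment(s).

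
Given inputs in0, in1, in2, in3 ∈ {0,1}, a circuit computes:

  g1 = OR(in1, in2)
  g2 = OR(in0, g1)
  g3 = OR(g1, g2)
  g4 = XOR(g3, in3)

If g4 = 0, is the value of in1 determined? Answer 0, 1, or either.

either

Both values of in1 occur among assignments with g4 = 0:
  in1=0: in0=0, in1=0, in2=0, in3=0
  in1=1: in0=0, in1=1, in2=0, in3=1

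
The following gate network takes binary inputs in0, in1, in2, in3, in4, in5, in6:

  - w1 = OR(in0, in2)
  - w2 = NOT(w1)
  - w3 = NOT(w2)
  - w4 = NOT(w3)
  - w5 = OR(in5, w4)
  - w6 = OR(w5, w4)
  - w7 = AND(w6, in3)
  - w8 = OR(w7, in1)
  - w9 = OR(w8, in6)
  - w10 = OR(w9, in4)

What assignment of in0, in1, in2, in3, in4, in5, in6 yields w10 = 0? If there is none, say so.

in0=0, in1=0, in2=1, in3=1, in4=0, in5=0, in6=0

Check with in0=0, in1=0, in2=1, in3=1, in4=0, in5=0, in6=0:
w1 = OR(in0, in2) = OR(0, 1) = 1
w2 = NOT(w1) = NOT 1 = 0
w3 = NOT(w2) = NOT 0 = 1
w4 = NOT(w3) = NOT 1 = 0
w5 = OR(in5, w4) = OR(0, 0) = 0
w6 = OR(w5, w4) = OR(0, 0) = 0
w7 = AND(w6, in3) = AND(0, 1) = 0
w8 = OR(w7, in1) = OR(0, 0) = 0
w9 = OR(w8, in6) = OR(0, 0) = 0
w10 = OR(w9, in4) = OR(0, 0) = 0
So w10 = 0 as required.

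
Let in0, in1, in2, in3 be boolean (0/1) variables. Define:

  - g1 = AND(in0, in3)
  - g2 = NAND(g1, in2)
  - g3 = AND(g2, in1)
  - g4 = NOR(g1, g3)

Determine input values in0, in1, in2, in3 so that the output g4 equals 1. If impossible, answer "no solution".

in0=1, in1=0, in2=1, in3=0

g4 = NOR(g1, g3) must be 1, so both g1 = 0 and g3 = 0.
Check with in0=1, in1=0, in2=1, in3=0:
g1 = AND(in0, in3) = AND(1, 0) = 0
g2 = NAND(g1, in2) = NAND(0, 1) = 1
g3 = AND(g2, in1) = AND(1, 0) = 0
g4 = NOR(g1, g3) = NOR(0, 0) = 1
So g4 = 1 as required.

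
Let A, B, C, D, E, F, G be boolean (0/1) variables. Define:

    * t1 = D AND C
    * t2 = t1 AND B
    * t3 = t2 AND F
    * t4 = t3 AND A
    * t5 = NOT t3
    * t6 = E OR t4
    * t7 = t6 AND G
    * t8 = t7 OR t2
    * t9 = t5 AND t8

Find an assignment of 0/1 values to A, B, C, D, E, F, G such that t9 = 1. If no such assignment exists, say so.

A=0, B=1, C=1, D=1, E=1, F=0, G=1

Check with A=0, B=1, C=1, D=1, E=1, F=0, G=1:
t1 = D AND C = 1 AND 1 = 1
t2 = t1 AND B = 1 AND 1 = 1
t3 = t2 AND F = 1 AND 0 = 0
t4 = t3 AND A = 0 AND 0 = 0
t5 = NOT t3 = NOT 0 = 1
t6 = E OR t4 = 1 OR 0 = 1
t7 = t6 AND G = 1 AND 1 = 1
t8 = t7 OR t2 = 1 OR 1 = 1
t9 = t5 AND t8 = 1 AND 1 = 1
So t9 = 1 as required.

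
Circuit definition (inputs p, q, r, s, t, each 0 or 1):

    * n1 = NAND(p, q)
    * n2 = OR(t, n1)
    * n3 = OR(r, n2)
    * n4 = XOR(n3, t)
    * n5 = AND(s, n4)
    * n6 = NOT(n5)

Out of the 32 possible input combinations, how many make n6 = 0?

n6 = NOT(n5) must be 0, so n5 = 1.
n5 = AND(s, n4) must be 1, so both s = 1 and n4 = 1.
n4 = XOR(n3, t) must be 1, so n3 and t differ.
Enumerating the 32 input combinations, 7 give n6 = 0 and 25 give n6 = 1.

7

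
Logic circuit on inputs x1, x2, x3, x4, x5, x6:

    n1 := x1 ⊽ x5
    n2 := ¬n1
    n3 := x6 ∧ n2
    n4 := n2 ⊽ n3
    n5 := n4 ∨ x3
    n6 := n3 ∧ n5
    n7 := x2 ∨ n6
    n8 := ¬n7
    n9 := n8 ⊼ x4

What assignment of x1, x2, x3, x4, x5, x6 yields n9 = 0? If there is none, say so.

x1=0, x2=0, x3=0, x4=1, x5=0, x6=0

n9 = n8 ⊼ x4 must be 0, so both n8 = 1 and x4 = 1.
n8 = ¬n7 must be 1, so n7 = 0.
n7 = x2 ∨ n6 must be 0, so both x2 = 0 and n6 = 0.
Check with x1=0, x2=0, x3=0, x4=1, x5=0, x6=0:
n1 = x1 ⊽ x5 = 0 ⊽ 0 = 1
n2 = ¬n1 = ¬1 = 0
n3 = x6 ∧ n2 = 0 ∧ 0 = 0
n4 = n2 ⊽ n3 = 0 ⊽ 0 = 1
n5 = n4 ∨ x3 = 1 ∨ 0 = 1
n6 = n3 ∧ n5 = 0 ∧ 1 = 0
n7 = x2 ∨ n6 = 0 ∨ 0 = 0
n8 = ¬n7 = ¬0 = 1
n9 = n8 ⊼ x4 = 1 ⊼ 1 = 0
So n9 = 0 as required.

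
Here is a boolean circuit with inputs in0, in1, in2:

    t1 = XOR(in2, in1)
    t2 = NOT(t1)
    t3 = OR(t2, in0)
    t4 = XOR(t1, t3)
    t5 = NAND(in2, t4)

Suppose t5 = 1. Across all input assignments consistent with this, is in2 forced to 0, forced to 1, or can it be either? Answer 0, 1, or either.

Both values of in2 occur among assignments with t5 = 1:
  in2=0: in0=0, in1=0, in2=0
  in2=1: in0=1, in1=0, in2=1

either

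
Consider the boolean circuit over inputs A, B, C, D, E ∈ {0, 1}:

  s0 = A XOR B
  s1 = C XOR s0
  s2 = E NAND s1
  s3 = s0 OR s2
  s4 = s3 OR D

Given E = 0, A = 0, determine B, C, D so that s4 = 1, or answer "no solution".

B=0 C=1 D=0

s4 = s3 OR D must be 1, so at least one of s3, D is 1.
Check with E = 0, A = 0 and B=0, C=1, D=0:
s0 = A XOR B = 0 XOR 0 = 0
s1 = C XOR s0 = 1 XOR 0 = 1
s2 = E NAND s1 = 0 NAND 1 = 1
s3 = s0 OR s2 = 0 OR 1 = 1
s4 = s3 OR D = 1 OR 0 = 1
So s4 = 1.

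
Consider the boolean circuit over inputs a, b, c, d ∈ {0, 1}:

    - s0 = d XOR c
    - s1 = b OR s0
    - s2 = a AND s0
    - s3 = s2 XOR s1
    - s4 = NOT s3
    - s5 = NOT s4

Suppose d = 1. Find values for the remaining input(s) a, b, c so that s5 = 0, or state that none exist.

a=1 b=0 c=0

s5 = NOT s4 must be 0, so s4 = 1.
Check with d = 1 and a=1, b=0, c=0:
s0 = d XOR c = 1 XOR 0 = 1
s1 = b OR s0 = 0 OR 1 = 1
s2 = a AND s0 = 1 AND 1 = 1
s3 = s2 XOR s1 = 1 XOR 1 = 0
s4 = NOT s3 = NOT 0 = 1
s5 = NOT s4 = NOT 1 = 0
So s5 = 0.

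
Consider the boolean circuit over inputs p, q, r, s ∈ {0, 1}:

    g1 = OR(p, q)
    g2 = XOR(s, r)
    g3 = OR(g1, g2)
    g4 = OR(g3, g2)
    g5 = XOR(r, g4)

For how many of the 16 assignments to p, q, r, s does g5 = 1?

g5 = XOR(r, g4) must be 1, so r and g4 differ.
Enumerating the 16 input combinations, 8 give g5 = 1 and 8 give g5 = 0.

8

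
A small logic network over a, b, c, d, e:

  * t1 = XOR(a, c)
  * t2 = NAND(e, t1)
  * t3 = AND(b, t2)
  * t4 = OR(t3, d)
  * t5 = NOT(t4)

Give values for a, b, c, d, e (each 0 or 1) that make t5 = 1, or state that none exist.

a=0, b=0, c=1, d=0, e=1

t5 = NOT(t4) must be 1, so t4 = 0.
Check with a=0, b=0, c=1, d=0, e=1:
t1 = XOR(a, c) = XOR(0, 1) = 1
t2 = NAND(e, t1) = NAND(1, 1) = 0
t3 = AND(b, t2) = AND(0, 0) = 0
t4 = OR(t3, d) = OR(0, 0) = 0
t5 = NOT(t4) = NOT 0 = 1
So t5 = 1 as required.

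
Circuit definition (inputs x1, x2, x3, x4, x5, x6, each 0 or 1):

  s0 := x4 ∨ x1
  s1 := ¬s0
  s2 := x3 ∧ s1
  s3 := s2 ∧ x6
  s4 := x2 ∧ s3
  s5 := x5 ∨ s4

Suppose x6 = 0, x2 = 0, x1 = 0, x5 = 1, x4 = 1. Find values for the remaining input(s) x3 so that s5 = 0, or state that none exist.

no solution exists

With x6 = 0, x2 = 0, x1 = 0, x5 = 1, x4 = 1 fixed, none of the 2 settings of x3 give s5 = 0.
For example, with x3=0:
s0 = x4 ∨ x1 = 1 ∨ 0 = 1
s1 = ¬s0 = ¬1 = 0
s2 = x3 ∧ s1 = 0 ∧ 0 = 0
s3 = s2 ∧ x6 = 0 ∧ 0 = 0
s4 = x2 ∧ s3 = 0 ∧ 0 = 0
s5 = x5 ∨ s4 = 1 ∨ 0 = 1
giving s5 = 1 ≠ 0.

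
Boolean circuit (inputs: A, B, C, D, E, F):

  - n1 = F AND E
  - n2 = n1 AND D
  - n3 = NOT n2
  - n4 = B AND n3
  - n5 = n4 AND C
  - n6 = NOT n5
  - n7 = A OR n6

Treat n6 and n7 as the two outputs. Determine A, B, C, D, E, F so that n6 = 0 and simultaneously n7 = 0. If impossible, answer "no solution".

Check with A=0 B=1 C=1 D=1 E=1 F=0:
n1 = F AND E = 0 AND 1 = 0
n2 = n1 AND D = 0 AND 1 = 0
n3 = NOT n2 = NOT 0 = 1
n4 = B AND n3 = 1 AND 1 = 1
n5 = n4 AND C = 1 AND 1 = 1
n6 = NOT n5 = NOT 1 = 0
n7 = A OR n6 = 0 OR 0 = 0
So n6 = 0 and n7 = 0.

A=0 B=1 C=1 D=1 E=1 F=0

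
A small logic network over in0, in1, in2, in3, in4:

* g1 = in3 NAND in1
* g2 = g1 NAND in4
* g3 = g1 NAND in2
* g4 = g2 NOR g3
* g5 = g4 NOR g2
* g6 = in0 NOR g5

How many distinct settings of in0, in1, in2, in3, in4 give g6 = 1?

g6 = in0 NOR g5 must be 1, so both in0 = 0 and g5 = 0.
g5 = g4 NOR g2 must be 0, so at least one of g4, g2 is 1.
Enumerating the 32 input combinations, 13 give g6 = 1 and 19 give g6 = 0.

13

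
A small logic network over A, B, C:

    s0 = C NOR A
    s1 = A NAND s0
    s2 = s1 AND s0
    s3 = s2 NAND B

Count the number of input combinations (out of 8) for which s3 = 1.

s3 = s2 NAND B must be 1, so at least one of s2, B is 0.
Enumerating the 8 input combinations, 7 give s3 = 1 and 1 give s3 = 0.

7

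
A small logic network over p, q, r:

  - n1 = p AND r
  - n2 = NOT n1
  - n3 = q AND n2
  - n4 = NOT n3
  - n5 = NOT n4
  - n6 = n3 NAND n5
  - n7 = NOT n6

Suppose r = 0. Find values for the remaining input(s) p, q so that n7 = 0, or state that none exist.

p=0, q=0

n7 = NOT n6 must be 0, so n6 = 1.
n6 = n3 NAND n5 must be 1, so at least one of n3, n5 is 0.
Check with r = 0 and p=0, q=0:
n1 = p AND r = 0 AND 0 = 0
n2 = NOT n1 = NOT 0 = 1
n3 = q AND n2 = 0 AND 1 = 0
n4 = NOT n3 = NOT 0 = 1
n5 = NOT n4 = NOT 1 = 0
n6 = n3 NAND n5 = 0 NAND 0 = 1
n7 = NOT n6 = NOT 1 = 0
So n7 = 0.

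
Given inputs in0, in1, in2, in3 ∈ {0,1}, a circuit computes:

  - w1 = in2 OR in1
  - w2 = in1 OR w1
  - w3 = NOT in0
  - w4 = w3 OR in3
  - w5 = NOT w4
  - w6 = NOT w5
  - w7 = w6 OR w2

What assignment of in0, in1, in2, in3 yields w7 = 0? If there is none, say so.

in0=1, in1=0, in2=0, in3=0

w7 = w6 OR w2 must be 0, so both w6 = 0 and w2 = 0.
w6 = NOT w5 must be 0, so w5 = 1.
w2 = in1 OR w1 must be 0, so both in1 = 0 and w1 = 0.
Check with in0=1, in1=0, in2=0, in3=0:
w1 = in2 OR in1 = 0 OR 0 = 0
w2 = in1 OR w1 = 0 OR 0 = 0
w3 = NOT in0 = NOT 1 = 0
w4 = w3 OR in3 = 0 OR 0 = 0
w5 = NOT w4 = NOT 0 = 1
w6 = NOT w5 = NOT 1 = 0
w7 = w6 OR w2 = 0 OR 0 = 0
So w7 = 0 as required.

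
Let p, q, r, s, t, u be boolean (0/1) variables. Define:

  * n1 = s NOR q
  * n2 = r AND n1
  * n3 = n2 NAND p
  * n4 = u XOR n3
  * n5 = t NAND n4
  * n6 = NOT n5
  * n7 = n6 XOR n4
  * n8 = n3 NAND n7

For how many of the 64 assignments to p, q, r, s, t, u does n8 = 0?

n8 = n3 NAND n7 must be 0, so both n3 = 1 and n7 = 1.
n3 = n2 NAND p must be 1, so at least one of n2, p is 0.
n7 = n6 XOR n4 must be 1, so n6 and n4 differ.
Enumerating the 64 input combinations, 15 give n8 = 0 and 49 give n8 = 1.

15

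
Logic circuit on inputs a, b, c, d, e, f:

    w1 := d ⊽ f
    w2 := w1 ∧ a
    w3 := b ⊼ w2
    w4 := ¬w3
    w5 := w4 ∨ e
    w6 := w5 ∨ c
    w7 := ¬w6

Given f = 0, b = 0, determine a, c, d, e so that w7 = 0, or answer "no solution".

a=0 c=1 d=0 e=1

w7 = ¬w6 must be 0, so w6 = 1.
Check with f = 0, b = 0 and a=0, c=1, d=0, e=1:
w1 = d ⊽ f = 0 ⊽ 0 = 1
w2 = w1 ∧ a = 1 ∧ 0 = 0
w3 = b ⊼ w2 = 0 ⊼ 0 = 1
w4 = ¬w3 = ¬1 = 0
w5 = w4 ∨ e = 0 ∨ 1 = 1
w6 = w5 ∨ c = 1 ∨ 1 = 1
w7 = ¬w6 = ¬1 = 0
So w7 = 0.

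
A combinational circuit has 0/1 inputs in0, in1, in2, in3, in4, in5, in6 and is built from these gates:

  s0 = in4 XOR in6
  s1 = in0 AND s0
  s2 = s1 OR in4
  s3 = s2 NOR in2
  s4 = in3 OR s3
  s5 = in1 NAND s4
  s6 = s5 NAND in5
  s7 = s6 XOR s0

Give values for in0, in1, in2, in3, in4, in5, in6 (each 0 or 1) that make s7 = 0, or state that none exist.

in0=0, in1=0, in2=1, in3=0, in4=1, in5=1, in6=1

Check with in0=0, in1=0, in2=1, in3=0, in4=1, in5=1, in6=1:
s0 = in4 XOR in6 = 1 XOR 1 = 0
s1 = in0 AND s0 = 0 AND 0 = 0
s2 = s1 OR in4 = 0 OR 1 = 1
s3 = s2 NOR in2 = 1 NOR 1 = 0
s4 = in3 OR s3 = 0 OR 0 = 0
s5 = in1 NAND s4 = 0 NAND 0 = 1
s6 = s5 NAND in5 = 1 NAND 1 = 0
s7 = s6 XOR s0 = 0 XOR 0 = 0
So s7 = 0 as required.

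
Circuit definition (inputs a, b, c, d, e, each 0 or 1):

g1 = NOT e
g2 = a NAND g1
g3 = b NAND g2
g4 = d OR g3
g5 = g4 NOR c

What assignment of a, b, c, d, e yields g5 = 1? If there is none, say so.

a=0 b=1 c=0 d=0 e=0

g5 = g4 NOR c must be 1, so both g4 = 0 and c = 0.
g4 = d OR g3 must be 0, so both d = 0 and g3 = 0.
g3 = b NAND g2 must be 0, so both b = 1 and g2 = 1.
Check with a=0 b=1 c=0 d=0 e=0:
g1 = NOT e = NOT 0 = 1
g2 = a NAND g1 = 0 NAND 1 = 1
g3 = b NAND g2 = 1 NAND 1 = 0
g4 = d OR g3 = 0 OR 0 = 0
g5 = g4 NOR c = 0 NOR 0 = 1
So g5 = 1 as required.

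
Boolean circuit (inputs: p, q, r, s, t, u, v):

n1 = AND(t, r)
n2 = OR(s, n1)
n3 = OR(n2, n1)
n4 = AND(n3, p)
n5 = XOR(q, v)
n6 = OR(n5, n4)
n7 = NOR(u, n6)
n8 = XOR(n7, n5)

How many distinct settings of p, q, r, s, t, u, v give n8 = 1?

86

n8 = XOR(n7, n5) must be 1, so n7 and n5 differ.
Enumerating the 128 input combinations, 86 give n8 = 1 and 42 give n8 = 0.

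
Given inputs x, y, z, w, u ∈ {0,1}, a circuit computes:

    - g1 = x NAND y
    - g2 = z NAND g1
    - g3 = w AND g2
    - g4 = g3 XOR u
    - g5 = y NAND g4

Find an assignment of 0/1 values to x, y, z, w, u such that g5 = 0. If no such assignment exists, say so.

g5 = y NAND g4 must be 0, so both y = 1 and g4 = 1.
g4 = g3 XOR u must be 1, so g3 and u differ.
Check with x=1, y=1, z=1, w=1, u=0:
g1 = x NAND y = 1 NAND 1 = 0
g2 = z NAND g1 = 1 NAND 0 = 1
g3 = w AND g2 = 1 AND 1 = 1
g4 = g3 XOR u = 1 XOR 0 = 1
g5 = y NAND g4 = 1 NAND 1 = 0
So g5 = 0 as required.

x=1, y=1, z=1, w=1, u=0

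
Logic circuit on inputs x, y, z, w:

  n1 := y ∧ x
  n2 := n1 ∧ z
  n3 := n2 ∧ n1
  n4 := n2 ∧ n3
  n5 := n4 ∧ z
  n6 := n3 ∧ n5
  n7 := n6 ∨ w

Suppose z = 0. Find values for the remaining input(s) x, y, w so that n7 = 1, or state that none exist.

n7 = n6 ∨ w must be 1, so at least one of n6, w is 1.
Check with z = 0 and x=0, y=1, w=1:
n1 = y ∧ x = 1 ∧ 0 = 0
n2 = n1 ∧ z = 0 ∧ 0 = 0
n3 = n2 ∧ n1 = 0 ∧ 0 = 0
n4 = n2 ∧ n3 = 0 ∧ 0 = 0
n5 = n4 ∧ z = 0 ∧ 0 = 0
n6 = n3 ∧ n5 = 0 ∧ 0 = 0
n7 = n6 ∨ w = 0 ∨ 1 = 1
So n7 = 1.

x=0 y=1 w=1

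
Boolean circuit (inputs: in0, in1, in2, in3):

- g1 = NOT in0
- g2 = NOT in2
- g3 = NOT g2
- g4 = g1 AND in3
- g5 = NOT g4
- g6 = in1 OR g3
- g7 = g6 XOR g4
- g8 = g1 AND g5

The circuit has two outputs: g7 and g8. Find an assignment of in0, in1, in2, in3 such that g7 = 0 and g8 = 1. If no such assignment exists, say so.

in0=0, in1=0, in2=0, in3=0

Check with in0=0, in1=0, in2=0, in3=0:
g1 = NOT in0 = NOT 0 = 1
g2 = NOT in2 = NOT 0 = 1
g3 = NOT g2 = NOT 1 = 0
g4 = g1 AND in3 = 1 AND 0 = 0
g5 = NOT g4 = NOT 0 = 1
g6 = in1 OR g3 = 0 OR 0 = 0
g7 = g6 XOR g4 = 0 XOR 0 = 0
g8 = g1 AND g5 = 1 AND 1 = 1
So g7 = 0 and g8 = 1.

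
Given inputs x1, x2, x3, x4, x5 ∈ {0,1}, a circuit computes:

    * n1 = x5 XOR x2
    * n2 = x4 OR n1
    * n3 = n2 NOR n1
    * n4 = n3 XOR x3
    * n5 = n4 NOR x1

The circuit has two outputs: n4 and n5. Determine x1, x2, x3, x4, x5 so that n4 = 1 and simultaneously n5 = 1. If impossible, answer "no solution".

no solution exists

Across all 32 input combinations, none give both n4 = 1 and n5 = 1.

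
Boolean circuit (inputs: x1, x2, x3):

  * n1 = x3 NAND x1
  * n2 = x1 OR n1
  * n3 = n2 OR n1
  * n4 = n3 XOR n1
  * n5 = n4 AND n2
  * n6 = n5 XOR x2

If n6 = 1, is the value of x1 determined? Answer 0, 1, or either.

Both values of x1 occur among assignments with n6 = 1:
  x1=0: x1=0, x2=1, x3=0
  x1=1: x1=1, x2=0, x3=1

either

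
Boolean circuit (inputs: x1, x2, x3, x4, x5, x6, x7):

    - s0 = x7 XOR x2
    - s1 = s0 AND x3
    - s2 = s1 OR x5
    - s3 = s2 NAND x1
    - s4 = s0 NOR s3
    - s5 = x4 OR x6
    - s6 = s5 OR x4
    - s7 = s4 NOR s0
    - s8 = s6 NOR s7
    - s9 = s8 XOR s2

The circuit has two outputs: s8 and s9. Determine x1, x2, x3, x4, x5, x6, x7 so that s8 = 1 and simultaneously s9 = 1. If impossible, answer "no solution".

x1=0, x2=1, x3=0, x4=0, x5=0, x6=0, x7=0

Check with x1=0, x2=1, x3=0, x4=0, x5=0, x6=0, x7=0:
s0 = x7 XOR x2 = 0 XOR 1 = 1
s1 = s0 AND x3 = 1 AND 0 = 0
s2 = s1 OR x5 = 0 OR 0 = 0
s3 = s2 NAND x1 = 0 NAND 0 = 1
s4 = s0 NOR s3 = 1 NOR 1 = 0
s5 = x4 OR x6 = 0 OR 0 = 0
s6 = s5 OR x4 = 0 OR 0 = 0
s7 = s4 NOR s0 = 0 NOR 1 = 0
s8 = s6 NOR s7 = 0 NOR 0 = 1
s9 = s8 XOR s2 = 1 XOR 0 = 1
So s8 = 1 and s9 = 1.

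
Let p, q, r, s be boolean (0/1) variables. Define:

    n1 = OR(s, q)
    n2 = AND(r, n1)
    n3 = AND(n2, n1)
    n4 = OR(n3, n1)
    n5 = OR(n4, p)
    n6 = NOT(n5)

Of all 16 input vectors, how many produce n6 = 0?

n6 = NOT(n5) must be 0, so n5 = 1.
n5 = OR(n4, p) must be 1, so at least one of n4, p is 1.
Enumerating the 16 input combinations, 14 give n6 = 0 and 2 give n6 = 1.

14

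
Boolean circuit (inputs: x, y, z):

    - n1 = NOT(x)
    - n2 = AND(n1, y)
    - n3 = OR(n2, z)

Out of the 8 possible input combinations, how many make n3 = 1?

n3 = OR(n2, z) must be 1, so at least one of n2, z is 1.
Satisfying assignments:
  x=0, y=0, z=1
  x=0, y=1, z=0
  x=0, y=1, z=1
  x=1, y=0, z=1
  x=1, y=1, z=1

5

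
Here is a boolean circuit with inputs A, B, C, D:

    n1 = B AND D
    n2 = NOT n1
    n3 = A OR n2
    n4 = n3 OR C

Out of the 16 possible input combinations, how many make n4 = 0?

n4 = n3 OR C must be 0, so both n3 = 0 and C = 0.
Satisfying assignments:
  A=0, B=1, C=0, D=1

1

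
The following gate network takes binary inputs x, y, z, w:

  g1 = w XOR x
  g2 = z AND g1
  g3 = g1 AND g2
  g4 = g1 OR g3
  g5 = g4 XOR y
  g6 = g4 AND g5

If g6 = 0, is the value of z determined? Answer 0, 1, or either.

either

Both values of z occur among assignments with g6 = 0:
  z=0: x=0, y=0, z=0, w=0
  z=1: x=0, y=0, z=1, w=0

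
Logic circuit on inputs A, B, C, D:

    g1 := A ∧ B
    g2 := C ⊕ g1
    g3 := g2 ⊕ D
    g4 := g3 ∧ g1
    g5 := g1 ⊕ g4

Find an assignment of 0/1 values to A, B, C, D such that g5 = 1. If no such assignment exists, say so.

Check with A=1 B=1 C=0 D=1:
g1 = A ∧ B = 1 ∧ 1 = 1
g2 = C ⊕ g1 = 0 ⊕ 1 = 1
g3 = g2 ⊕ D = 1 ⊕ 1 = 0
g4 = g3 ∧ g1 = 0 ∧ 1 = 0
g5 = g1 ⊕ g4 = 1 ⊕ 0 = 1
So g5 = 1 as required.

A=1 B=1 C=0 D=1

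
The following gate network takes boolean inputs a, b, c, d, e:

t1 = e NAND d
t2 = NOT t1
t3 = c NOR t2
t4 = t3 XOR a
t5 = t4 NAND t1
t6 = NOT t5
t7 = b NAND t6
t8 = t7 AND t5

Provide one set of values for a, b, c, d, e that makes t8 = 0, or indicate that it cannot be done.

t8 = t7 AND t5 must be 0, so at least one of t7, t5 is 0.
Check with a=1 b=1 c=1 d=0 e=0:
t1 = e NAND d = 0 NAND 0 = 1
t2 = NOT t1 = NOT 1 = 0
t3 = c NOR t2 = 1 NOR 0 = 0
t4 = t3 XOR a = 0 XOR 1 = 1
t5 = t4 NAND t1 = 1 NAND 1 = 0
t6 = NOT t5 = NOT 0 = 1
t7 = b NAND t6 = 1 NAND 1 = 0
t8 = t7 AND t5 = 0 AND 0 = 0
So t8 = 0 as required.

a=1 b=1 c=1 d=0 e=0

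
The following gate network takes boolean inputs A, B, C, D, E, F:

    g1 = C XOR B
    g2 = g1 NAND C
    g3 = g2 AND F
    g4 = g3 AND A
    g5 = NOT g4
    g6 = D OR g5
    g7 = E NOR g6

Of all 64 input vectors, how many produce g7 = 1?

g7 = E NOR g6 must be 1, so both E = 0 and g6 = 0.
g6 = D OR g5 must be 0, so both D = 0 and g5 = 0.
g5 = NOT g4 must be 0, so g4 = 1.
Enumerating the 64 input combinations, 3 give g7 = 1 and 61 give g7 = 0.

3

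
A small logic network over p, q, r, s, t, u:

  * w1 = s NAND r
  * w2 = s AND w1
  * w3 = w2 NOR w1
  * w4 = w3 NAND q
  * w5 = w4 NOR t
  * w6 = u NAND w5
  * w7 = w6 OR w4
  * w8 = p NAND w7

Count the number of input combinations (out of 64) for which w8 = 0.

w8 = p NAND w7 must be 0, so both p = 1 and w7 = 1.
w7 = w6 OR w4 must be 1, so at least one of w6, w4 is 1.
Enumerating the 64 input combinations, 31 give w8 = 0 and 33 give w8 = 1.

31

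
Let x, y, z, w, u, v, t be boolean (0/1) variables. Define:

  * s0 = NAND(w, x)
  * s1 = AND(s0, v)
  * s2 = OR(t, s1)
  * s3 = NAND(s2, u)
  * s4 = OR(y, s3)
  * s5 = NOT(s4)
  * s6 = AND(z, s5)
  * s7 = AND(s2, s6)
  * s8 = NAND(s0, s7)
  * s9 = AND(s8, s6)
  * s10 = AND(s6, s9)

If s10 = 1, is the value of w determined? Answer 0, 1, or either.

s10 = AND(s6, s9) must be 1, so both s6 = 1 and s9 = 1.
s6 = AND(z, s5) must be 1, so both z = 1 and s5 = 1.
s9 = AND(s8, s6) must be 1, so both s8 = 1 and s6 = 1.
Every assignment with s10 = 1 has w = 1; there are 2 such assignment(s).
  x=1, y=0, z=1, w=1, u=1, v=0, t=1
  x=1, y=0, z=1, w=1, u=1, v=1, t=1

1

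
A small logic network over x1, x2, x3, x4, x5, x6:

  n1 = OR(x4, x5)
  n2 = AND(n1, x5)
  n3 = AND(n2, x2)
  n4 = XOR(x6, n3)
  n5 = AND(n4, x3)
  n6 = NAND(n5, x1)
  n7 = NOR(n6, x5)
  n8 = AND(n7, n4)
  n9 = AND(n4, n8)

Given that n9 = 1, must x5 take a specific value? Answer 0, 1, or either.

n9 = AND(n4, n8) must be 1, so both n4 = 1 and n8 = 1.
n4 = XOR(x6, n3) must be 1, so x6 and n3 differ.
Every assignment with n9 = 1 has x5 = 0; there are 4 such assignment(s).
  x1=1, x2=0, x3=1, x4=0, x5=0, x6=1
  x1=1, x2=0, x3=1, x4=1, x5=0, x6=1
  x1=1, x2=1, x3=1, x4=0, x5=0, x6=1
  x1=1, x2=1, x3=1, x4=1, x5=0, x6=1

0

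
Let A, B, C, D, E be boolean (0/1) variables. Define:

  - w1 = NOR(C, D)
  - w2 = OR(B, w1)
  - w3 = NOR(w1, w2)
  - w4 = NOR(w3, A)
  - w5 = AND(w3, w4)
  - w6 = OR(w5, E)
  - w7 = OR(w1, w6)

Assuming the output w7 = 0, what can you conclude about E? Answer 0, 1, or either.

w7 = OR(w1, w6) must be 0, so both w1 = 0 and w6 = 0.
Every assignment with w7 = 0 has E = 0; there are 12 such assignment(s).

0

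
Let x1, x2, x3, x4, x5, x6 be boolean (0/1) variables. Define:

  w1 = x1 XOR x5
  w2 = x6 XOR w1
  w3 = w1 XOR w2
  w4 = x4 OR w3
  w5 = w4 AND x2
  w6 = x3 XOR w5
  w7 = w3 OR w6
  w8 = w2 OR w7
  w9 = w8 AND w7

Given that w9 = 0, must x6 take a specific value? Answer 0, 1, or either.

0

w9 = w8 AND w7 must be 0, so at least one of w8, w7 is 0.
Every assignment with w9 = 0 has x6 = 0; there are 16 such assignment(s).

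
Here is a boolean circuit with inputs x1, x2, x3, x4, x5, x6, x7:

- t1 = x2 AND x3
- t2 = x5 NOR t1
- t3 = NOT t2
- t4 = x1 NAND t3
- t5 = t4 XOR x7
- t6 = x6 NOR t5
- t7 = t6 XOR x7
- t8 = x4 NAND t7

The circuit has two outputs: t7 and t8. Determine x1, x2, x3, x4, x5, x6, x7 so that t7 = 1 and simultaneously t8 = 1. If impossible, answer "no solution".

Check with x1=0 x2=1 x3=1 x4=0 x5=1 x6=1 x7=1:
t1 = x2 AND x3 = 1 AND 1 = 1
t2 = x5 NOR t1 = 1 NOR 1 = 0
t3 = NOT t2 = NOT 0 = 1
t4 = x1 NAND t3 = 0 NAND 1 = 1
t5 = t4 XOR x7 = 1 XOR 1 = 0
t6 = x6 NOR t5 = 1 NOR 0 = 0
t7 = t6 XOR x7 = 0 XOR 1 = 1
t8 = x4 NAND t7 = 0 NAND 1 = 1
So t7 = 1 and t8 = 1.

x1=0 x2=1 x3=1 x4=0 x5=1 x6=1 x7=1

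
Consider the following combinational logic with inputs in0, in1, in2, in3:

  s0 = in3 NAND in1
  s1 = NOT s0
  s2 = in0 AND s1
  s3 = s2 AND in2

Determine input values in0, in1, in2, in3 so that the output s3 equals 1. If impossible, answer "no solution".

in0=1, in1=1, in2=1, in3=1

s3 = s2 AND in2 must be 1, so both s2 = 1 and in2 = 1.
Check with in0=1, in1=1, in2=1, in3=1:
s0 = in3 NAND in1 = 1 NAND 1 = 0
s1 = NOT s0 = NOT 0 = 1
s2 = in0 AND s1 = 1 AND 1 = 1
s3 = s2 AND in2 = 1 AND 1 = 1
So s3 = 1 as required.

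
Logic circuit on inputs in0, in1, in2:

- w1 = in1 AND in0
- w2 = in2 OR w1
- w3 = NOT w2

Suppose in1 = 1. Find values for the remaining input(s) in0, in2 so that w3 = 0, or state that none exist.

in0=1 in2=0

w3 = NOT w2 must be 0, so w2 = 1.
w2 = in2 OR w1 must be 1, so at least one of in2, w1 is 1.
Check with in1 = 1 and in0=1, in2=0:
w1 = in1 AND in0 = 1 AND 1 = 1
w2 = in2 OR w1 = 0 OR 1 = 1
w3 = NOT w2 = NOT 1 = 0
So w3 = 0.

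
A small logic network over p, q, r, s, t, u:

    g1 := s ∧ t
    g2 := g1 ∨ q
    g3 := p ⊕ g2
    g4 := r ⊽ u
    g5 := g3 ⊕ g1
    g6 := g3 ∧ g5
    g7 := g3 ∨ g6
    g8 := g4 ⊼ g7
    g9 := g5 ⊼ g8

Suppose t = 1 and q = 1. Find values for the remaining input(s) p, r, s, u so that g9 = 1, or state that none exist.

p=0, r=0, s=0, u=0

g9 = g5 ⊼ g8 must be 1, so at least one of g5, g8 is 0.
Check with t = 1 and q = 1 and p=0, r=0, s=0, u=0:
g1 = s ∧ t = 0 ∧ 1 = 0
g2 = g1 ∨ q = 0 ∨ 1 = 1
g3 = p ⊕ g2 = 0 ⊕ 1 = 1
g4 = r ⊽ u = 0 ⊽ 0 = 1
g5 = g3 ⊕ g1 = 1 ⊕ 0 = 1
g6 = g3 ∧ g5 = 1 ∧ 1 = 1
g7 = g3 ∨ g6 = 1 ∨ 1 = 1
g8 = g4 ⊼ g7 = 1 ⊼ 1 = 0
g9 = g5 ⊼ g8 = 1 ⊼ 0 = 1
So g9 = 1.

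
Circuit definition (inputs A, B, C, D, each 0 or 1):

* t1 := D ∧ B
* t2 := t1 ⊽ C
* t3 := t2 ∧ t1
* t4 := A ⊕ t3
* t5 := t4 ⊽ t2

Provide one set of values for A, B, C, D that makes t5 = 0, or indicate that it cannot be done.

t5 = t4 ⊽ t2 must be 0, so at least one of t4, t2 is 1.
Check with A=0, B=0, C=0, D=1:
t1 = D ∧ B = 1 ∧ 0 = 0
t2 = t1 ⊽ C = 0 ⊽ 0 = 1
t3 = t2 ∧ t1 = 1 ∧ 0 = 0
t4 = A ⊕ t3 = 0 ⊕ 0 = 0
t5 = t4 ⊽ t2 = 0 ⊽ 1 = 0
So t5 = 0 as required.

A=0, B=0, C=0, D=1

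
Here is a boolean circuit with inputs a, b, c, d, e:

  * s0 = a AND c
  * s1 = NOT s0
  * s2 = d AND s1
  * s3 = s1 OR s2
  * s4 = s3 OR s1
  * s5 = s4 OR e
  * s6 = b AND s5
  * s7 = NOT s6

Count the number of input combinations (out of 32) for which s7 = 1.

18

s7 = NOT s6 must be 1, so s6 = 0.
s6 = b AND s5 must be 0, so at least one of b, s5 is 0.
Enumerating the 32 input combinations, 18 give s7 = 1 and 14 give s7 = 0.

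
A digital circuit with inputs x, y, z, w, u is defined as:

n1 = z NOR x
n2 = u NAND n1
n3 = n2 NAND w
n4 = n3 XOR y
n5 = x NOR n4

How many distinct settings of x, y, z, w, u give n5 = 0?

n5 = x NOR n4 must be 0, so at least one of x, n4 is 1.
Enumerating the 32 input combinations, 24 give n5 = 0 and 8 give n5 = 1.

24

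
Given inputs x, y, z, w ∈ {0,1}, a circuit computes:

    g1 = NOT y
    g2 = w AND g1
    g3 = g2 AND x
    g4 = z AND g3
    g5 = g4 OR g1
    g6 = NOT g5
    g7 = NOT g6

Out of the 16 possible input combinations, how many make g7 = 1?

8

g7 = NOT g6 must be 1, so g6 = 0.
Enumerating the 16 input combinations, 8 give g7 = 1 and 8 give g7 = 0.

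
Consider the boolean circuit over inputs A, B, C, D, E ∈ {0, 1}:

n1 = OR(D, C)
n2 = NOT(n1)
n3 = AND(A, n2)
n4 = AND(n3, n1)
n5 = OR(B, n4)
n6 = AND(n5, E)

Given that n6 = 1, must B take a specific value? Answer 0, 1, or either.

1

n6 = AND(n5, E) must be 1, so both n5 = 1 and E = 1.
n5 = OR(B, n4) must be 1, so at least one of B, n4 is 1.
Every assignment with n6 = 1 has B = 1; there are 8 such assignment(s).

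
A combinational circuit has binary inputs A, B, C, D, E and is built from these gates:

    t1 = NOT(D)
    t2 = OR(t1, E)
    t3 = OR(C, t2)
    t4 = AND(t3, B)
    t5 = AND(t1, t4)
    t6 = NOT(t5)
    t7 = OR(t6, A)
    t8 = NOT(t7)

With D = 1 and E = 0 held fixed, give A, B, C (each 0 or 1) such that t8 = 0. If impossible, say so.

A=0, B=0, C=1

t8 = NOT(t7) must be 0, so t7 = 1.
Check with D = 1 and E = 0 and A=0, B=0, C=1:
t1 = NOT(D) = NOT 1 = 0
t2 = OR(t1, E) = OR(0, 0) = 0
t3 = OR(C, t2) = OR(1, 0) = 1
t4 = AND(t3, B) = AND(1, 0) = 0
t5 = AND(t1, t4) = AND(0, 0) = 0
t6 = NOT(t5) = NOT 0 = 1
t7 = OR(t6, A) = OR(1, 0) = 1
t8 = NOT(t7) = NOT 1 = 0
So t8 = 0.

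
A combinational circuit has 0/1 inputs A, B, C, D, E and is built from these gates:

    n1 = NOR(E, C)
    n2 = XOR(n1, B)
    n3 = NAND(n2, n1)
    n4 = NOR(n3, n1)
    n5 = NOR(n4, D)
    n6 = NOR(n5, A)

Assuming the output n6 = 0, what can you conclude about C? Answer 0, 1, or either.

either

Both values of C occur among assignments with n6 = 0:
  C=0: A=0, B=0, C=0, D=0, E=0
  C=1: A=0, B=0, C=1, D=0, E=0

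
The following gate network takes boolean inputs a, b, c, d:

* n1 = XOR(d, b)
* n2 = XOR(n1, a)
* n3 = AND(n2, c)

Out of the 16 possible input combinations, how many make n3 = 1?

n3 = AND(n2, c) must be 1, so both n2 = 1 and c = 1.
n2 = XOR(n1, a) must be 1, so n1 and a differ.
Enumerating the 16 input combinations, 4 give n3 = 1 and 12 give n3 = 0.

4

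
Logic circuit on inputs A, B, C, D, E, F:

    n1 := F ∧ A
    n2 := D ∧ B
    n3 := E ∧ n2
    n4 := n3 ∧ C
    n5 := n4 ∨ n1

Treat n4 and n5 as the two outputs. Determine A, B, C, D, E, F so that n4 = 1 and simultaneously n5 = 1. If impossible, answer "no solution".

Check with A=1, B=1, C=1, D=1, E=1, F=1:
n1 = F ∧ A = 1 ∧ 1 = 1
n2 = D ∧ B = 1 ∧ 1 = 1
n3 = E ∧ n2 = 1 ∧ 1 = 1
n4 = n3 ∧ C = 1 ∧ 1 = 1
n5 = n4 ∨ n1 = 1 ∨ 1 = 1
So n4 = 1 and n5 = 1.

A=1, B=1, C=1, D=1, E=1, F=1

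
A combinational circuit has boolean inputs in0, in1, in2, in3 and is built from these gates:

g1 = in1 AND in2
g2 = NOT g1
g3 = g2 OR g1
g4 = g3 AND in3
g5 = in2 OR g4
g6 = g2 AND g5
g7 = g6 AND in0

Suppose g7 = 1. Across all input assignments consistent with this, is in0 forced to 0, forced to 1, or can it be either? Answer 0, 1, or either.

g7 = g6 AND in0 must be 1, so both g6 = 1 and in0 = 1.
g6 = g2 AND g5 must be 1, so both g2 = 1 and g5 = 1.
Every assignment with g7 = 1 has in0 = 1; there are 4 such assignment(s).
  in0=1, in1=0, in2=0, in3=1
  in0=1, in1=0, in2=1, in3=0
  in0=1, in1=0, in2=1, in3=1
  in0=1, in1=1, in2=0, in3=1

1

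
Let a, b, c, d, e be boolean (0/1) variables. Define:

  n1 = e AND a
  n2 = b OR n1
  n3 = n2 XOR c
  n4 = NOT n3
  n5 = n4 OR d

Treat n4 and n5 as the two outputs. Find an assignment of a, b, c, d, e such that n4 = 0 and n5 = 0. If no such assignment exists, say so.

a=1 b=1 c=0 d=0 e=0

Check with a=1 b=1 c=0 d=0 e=0:
n1 = e AND a = 0 AND 1 = 0
n2 = b OR n1 = 1 OR 0 = 1
n3 = n2 XOR c = 1 XOR 0 = 1
n4 = NOT n3 = NOT 1 = 0
n5 = n4 OR d = 0 OR 0 = 0
So n4 = 0 and n5 = 0.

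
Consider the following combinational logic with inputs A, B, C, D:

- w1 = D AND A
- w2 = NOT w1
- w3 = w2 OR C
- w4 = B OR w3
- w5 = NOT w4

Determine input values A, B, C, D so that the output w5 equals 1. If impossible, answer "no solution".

A=1 B=0 C=0 D=1

w5 = NOT w4 must be 1, so w4 = 0.
w4 = B OR w3 must be 0, so both B = 0 and w3 = 0.
w3 = w2 OR C must be 0, so both w2 = 0 and C = 0.
Check with A=1 B=0 C=0 D=1:
w1 = D AND A = 1 AND 1 = 1
w2 = NOT w1 = NOT 1 = 0
w3 = w2 OR C = 0 OR 0 = 0
w4 = B OR w3 = 0 OR 0 = 0
w5 = NOT w4 = NOT 0 = 1
So w5 = 1 as required.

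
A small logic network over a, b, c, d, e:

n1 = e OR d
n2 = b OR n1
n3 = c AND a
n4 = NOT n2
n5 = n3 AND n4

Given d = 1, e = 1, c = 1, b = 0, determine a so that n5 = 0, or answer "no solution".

n5 = n3 AND n4 must be 0, so at least one of n3, n4 is 0.
Check with d = 1, e = 1, c = 1, b = 0 and a=0:
n1 = e OR d = 1 OR 1 = 1
n2 = b OR n1 = 0 OR 1 = 1
n3 = c AND a = 1 AND 0 = 0
n4 = NOT n2 = NOT 1 = 0
n5 = n3 AND n4 = 0 AND 0 = 0
So n5 = 0.

a=0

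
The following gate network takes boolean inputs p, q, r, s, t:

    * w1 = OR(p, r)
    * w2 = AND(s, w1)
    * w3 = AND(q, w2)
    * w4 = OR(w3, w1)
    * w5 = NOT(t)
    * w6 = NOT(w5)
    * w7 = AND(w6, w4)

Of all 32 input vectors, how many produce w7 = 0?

20

w7 = AND(w6, w4) must be 0, so at least one of w6, w4 is 0.
Enumerating the 32 input combinations, 20 give w7 = 0 and 12 give w7 = 1.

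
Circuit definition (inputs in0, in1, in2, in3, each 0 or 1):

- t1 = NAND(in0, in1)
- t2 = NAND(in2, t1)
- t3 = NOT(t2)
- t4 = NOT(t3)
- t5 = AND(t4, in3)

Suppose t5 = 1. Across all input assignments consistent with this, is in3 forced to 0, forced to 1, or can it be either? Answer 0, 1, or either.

t5 = AND(t4, in3) must be 1, so both t4 = 1 and in3 = 1.
Every assignment with t5 = 1 has in3 = 1; there are 5 such assignment(s).

1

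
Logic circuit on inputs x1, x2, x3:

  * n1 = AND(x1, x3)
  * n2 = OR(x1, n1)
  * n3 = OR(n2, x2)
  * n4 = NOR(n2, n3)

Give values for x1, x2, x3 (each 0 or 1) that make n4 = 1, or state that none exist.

n4 = NOR(n2, n3) must be 1, so both n2 = 0 and n3 = 0.
n2 = OR(x1, n1) must be 0, so both x1 = 0 and n1 = 0.
n3 = OR(n2, x2) must be 0, so both n2 = 0 and x2 = 0.
Check with x1=0, x2=0, x3=1:
n1 = AND(x1, x3) = AND(0, 1) = 0
n2 = OR(x1, n1) = OR(0, 0) = 0
n3 = OR(n2, x2) = OR(0, 0) = 0
n4 = NOR(n2, n3) = NOR(0, 0) = 1
So n4 = 1 as required.

x1=0, x2=0, x3=1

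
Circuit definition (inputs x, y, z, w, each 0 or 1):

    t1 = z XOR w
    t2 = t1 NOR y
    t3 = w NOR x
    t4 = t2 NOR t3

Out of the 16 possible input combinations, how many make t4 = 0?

7

t4 = t2 NOR t3 must be 0, so at least one of t2, t3 is 1.
Enumerating the 16 input combinations, 7 give t4 = 0 and 9 give t4 = 1.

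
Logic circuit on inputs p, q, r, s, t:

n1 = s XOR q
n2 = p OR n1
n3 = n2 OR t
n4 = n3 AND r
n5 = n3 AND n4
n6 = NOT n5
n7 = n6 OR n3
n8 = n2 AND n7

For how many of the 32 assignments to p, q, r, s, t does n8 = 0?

n8 = n2 AND n7 must be 0, so at least one of n2, n7 is 0.
Enumerating the 32 input combinations, 8 give n8 = 0 and 24 give n8 = 1.

8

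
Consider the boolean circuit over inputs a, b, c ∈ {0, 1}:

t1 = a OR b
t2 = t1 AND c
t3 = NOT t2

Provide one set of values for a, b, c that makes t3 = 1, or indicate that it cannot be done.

Check with a=1 b=0 c=0:
t1 = a OR b = 1 OR 0 = 1
t2 = t1 AND c = 1 AND 0 = 0
t3 = NOT t2 = NOT 0 = 1
So t3 = 1 as required.

a=1 b=0 c=0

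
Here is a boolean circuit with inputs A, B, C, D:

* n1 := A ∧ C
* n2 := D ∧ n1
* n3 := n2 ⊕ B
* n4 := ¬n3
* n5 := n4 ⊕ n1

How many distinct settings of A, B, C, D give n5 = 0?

8

n5 = n4 ⊕ n1 must be 0, so n4 and n1 are equal.
Enumerating the 16 input combinations, 8 give n5 = 0 and 8 give n5 = 1.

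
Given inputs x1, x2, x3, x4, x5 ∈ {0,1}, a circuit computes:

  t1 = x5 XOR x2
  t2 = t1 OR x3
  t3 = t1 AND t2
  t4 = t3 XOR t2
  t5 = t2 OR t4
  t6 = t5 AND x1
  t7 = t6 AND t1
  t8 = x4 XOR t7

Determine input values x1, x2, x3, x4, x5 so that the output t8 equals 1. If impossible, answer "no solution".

t8 = x4 XOR t7 must be 1, so x4 and t7 differ.
Check with x1=0 x2=1 x3=1 x4=1 x5=1:
t1 = x5 XOR x2 = 1 XOR 1 = 0
t2 = t1 OR x3 = 0 OR 1 = 1
t3 = t1 AND t2 = 0 AND 1 = 0
t4 = t3 XOR t2 = 0 XOR 1 = 1
t5 = t2 OR t4 = 1 OR 1 = 1
t6 = t5 AND x1 = 1 AND 0 = 0
t7 = t6 AND t1 = 0 AND 0 = 0
t8 = x4 XOR t7 = 1 XOR 0 = 1
So t8 = 1 as required.

x1=0 x2=1 x3=1 x4=1 x5=1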